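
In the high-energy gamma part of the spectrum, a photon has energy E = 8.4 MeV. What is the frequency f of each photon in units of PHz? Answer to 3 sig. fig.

2.03e6 PHz

(h = 6.62607015e-34 J·s, 1 eV = 1.602176634e-19 J.)
First convert: E = 8.4 MeV = 1.3458e-12 J.
Since f = E/h for a photon, f = 2.031e21 Hz.
Converting to PHz: f = 2.031e6 PHz ≈ 2.03e6 PHz.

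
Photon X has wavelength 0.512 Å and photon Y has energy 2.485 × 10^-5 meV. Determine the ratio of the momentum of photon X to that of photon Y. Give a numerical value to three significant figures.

p_X = 1.294 × 10^-23 kg·m/s (from wavelength = 0.512 Å, via p = h/λ).
p_Y = 1.328 × 10^-35 kg·m/s (from energy = 2.485 × 10^-5 meV, via p = E/c).
Ratio = 1.294 × 10^-23 / 1.328 × 10^-35 = 9.74 × 10^11.

9.74 × 10^11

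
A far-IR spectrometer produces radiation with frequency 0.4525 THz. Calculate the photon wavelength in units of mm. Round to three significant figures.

First convert: f = 0.4525 THz = 4.525 × 10^11 Hz.
Apply λ = c/f: λ = 6.625 × 10^-4 m.
Converting to mm: λ = 0.6625 mm ≈ 0.663 mm.

0.663 mm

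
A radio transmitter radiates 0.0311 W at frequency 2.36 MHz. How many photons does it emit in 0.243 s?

4.83 × 10^24 photons

Total energy: E_total = P·t = 0.0311 × 0.243 = 0.007557 J.
Per-photon energy: E = 1.564 × 10^-27 J.
N = E_total / E_photon = 4.83 × 10^24.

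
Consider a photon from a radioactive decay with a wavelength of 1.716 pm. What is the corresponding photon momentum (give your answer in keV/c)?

In SI units: λ = 1.716 pm = 1.716 × 10^-12 m.
For a photon p = h/λ, so p = 3.861 × 10^-22 kg·m/s.
Converting to keV/c: p = 722.5 keV/c ≈ 723 keV/c.

723 keV/c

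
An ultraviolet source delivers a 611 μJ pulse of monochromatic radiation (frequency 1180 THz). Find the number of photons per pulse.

Per-photon energy: E = 7.819 × 10^-19 J (from frequency = 1180 THz).
N = E_total / E_photon = 6.11 × 10^-4 J / 7.819 × 10^-19 J = 7.81 × 10^14.

7.81 × 10^14 photons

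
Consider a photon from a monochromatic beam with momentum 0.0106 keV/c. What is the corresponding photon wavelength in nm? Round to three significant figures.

In SI units: p = 0.0106 keV/c = 5.6649 × 10^-27 kg·m/s.
Since λ = h/p for a photon, λ = 1.170 × 10^-7 m.
Converting to nm: λ = 117.0 nm ≈ 117 nm.

117 nm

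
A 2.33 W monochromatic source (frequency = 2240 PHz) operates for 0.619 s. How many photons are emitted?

Total energy: E_total = P·t = 2.33 × 0.619 = 1.442 J.
Per-photon energy: E = 1.484e-15 J.
N = E_total / E_photon = 9.72e14.

9.72e14 photons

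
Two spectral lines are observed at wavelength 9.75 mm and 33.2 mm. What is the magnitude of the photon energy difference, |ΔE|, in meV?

0.0898 meV

Using E = hc/λ: E₁ = 2.037 × 10^-23 J, E₂ = 5.983 × 10^-24 J.
|ΔE| = |2.037 × 10^-23 − 5.983 × 10^-24| = 1.44 × 10^-23 J = 0.0898 meV.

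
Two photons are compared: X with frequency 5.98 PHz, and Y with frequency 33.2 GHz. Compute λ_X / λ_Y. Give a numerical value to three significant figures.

λ_X = 5.013 × 10^-8 m (from frequency = 5.98 PHz, via λ = c/f).
λ_Y = 0.009030 m (from frequency = 33.2 GHz, via λ = c/f).
Ratio = 5.013 × 10^-8 / 0.009030 = 5.55 × 10^-6.

5.55 × 10^-6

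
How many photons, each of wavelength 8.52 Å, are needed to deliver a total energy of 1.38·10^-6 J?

Per-photon energy: E = 2.332·10^-16 J (from wavelength = 8.52 Å).
N = E_total / E_photon = 1.38·10^-6 J / 2.332·10^-16 J = 5.92·10^9.

5.92·10^9 photons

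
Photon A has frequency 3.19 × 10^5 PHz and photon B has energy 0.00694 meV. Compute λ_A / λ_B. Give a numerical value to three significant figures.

5.26 × 10^-12

λ_A = 9.398 × 10^-13 m (from frequency = 3.19 × 10^5 PHz, via λ = c/f).
λ_B = 0.1787 m (from energy = 0.00694 meV, via λ = hc/E).
Ratio = 9.398 × 10^-13 / 0.1787 = 5.26 × 10^-12.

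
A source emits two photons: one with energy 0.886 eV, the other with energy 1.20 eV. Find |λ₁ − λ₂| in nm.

Using λ = hc/E: λ₁ = 1.399e-6 m, λ₂ = 1.033e-6 m.
|Δλ| = |1.399e-6 − 1.033e-6| = 3.66e-7 m = 366 nm.

366 nm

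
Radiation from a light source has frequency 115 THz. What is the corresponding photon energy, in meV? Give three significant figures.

476 meV

(h = 6.62607015e-34 J·s, 1 eV = 1.602176634e-19 J.)
In SI units: f = 115 THz = 1.15e14 Hz.
For a photon E = hf, so E = 7.620e-20 J.
Converting to meV: E = 475.6 meV ≈ 476 meV.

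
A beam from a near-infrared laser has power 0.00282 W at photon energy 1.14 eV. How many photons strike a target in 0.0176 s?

2.72 × 10^14 photons

Total energy: E_total = P·t = 0.00282 × 0.0176 = 4.963 × 10^-5 J.
Per-photon energy: E = 1.826 × 10^-19 J.
N = E_total / E_photon = 2.72 × 10^14.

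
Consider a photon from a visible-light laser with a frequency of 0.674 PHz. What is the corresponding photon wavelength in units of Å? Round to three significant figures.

First convert: f = 0.674 PHz = 6.74·10^14 Hz.
Since λ = c/f for a photon, λ = 4.448·10^-7 m.
Converting to Å: λ = 4448 Å ≈ 4450 Å.

4450 Å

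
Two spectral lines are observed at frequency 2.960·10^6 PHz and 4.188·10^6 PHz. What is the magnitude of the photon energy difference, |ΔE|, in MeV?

5.08 MeV

Using E = hf: E₁ = 1.9613·10^-12 J, E₂ = 2.7750·10^-12 J.
|ΔE| = |1.9613·10^-12 − 2.7750·10^-12| = 8.14·10^-13 J = 5.08 MeV.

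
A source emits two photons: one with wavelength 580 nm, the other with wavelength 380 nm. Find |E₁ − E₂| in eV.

Using E = hc/λ: E₁ = 3.425e-19 J, E₂ = 5.227e-19 J.
|ΔE| = |3.425e-19 − 5.227e-19| = 1.80e-19 J = 1.13 eV.

1.13 eV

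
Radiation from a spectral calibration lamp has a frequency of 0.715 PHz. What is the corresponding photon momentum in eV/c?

2.96 eV/c

Use h = 6.62607015 × 10^-34 J·s, c = 2.99792458 × 10^8 m/s, 1 eV = 1.602176634 × 10^-19 J.
In SI units: f = 0.715 PHz = 7.15 × 10^14 Hz.
The photon relation is p = hf/c, giving p = 1.580 × 10^-27 kg·m/s.
Converting to eV/c: p = 2.957 eV/c ≈ 2.96 eV/c.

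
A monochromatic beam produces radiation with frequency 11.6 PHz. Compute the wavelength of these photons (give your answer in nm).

Take c = 2.99792458·10^8 m/s.
First convert: f = 11.6 PHz = 1.16·10^16 Hz.
For a photon λ = c/f, so λ = 2.584·10^-8 m.
Converting to nm: λ = 25.84 nm ≈ 25.8 nm.

25.8 nm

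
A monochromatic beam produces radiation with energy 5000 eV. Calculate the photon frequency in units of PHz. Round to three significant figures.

1210 PHz

First convert: E = 5000 eV = 8.0109·10^-16 J.
For a photon f = E/h, so f = 1.209·10^18 Hz.
Converting to PHz: f = 1209 PHz ≈ 1210 PHz.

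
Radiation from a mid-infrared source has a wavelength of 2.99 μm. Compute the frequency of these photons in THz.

100 THz

In SI units: λ = 2.99 μm = 2.99 × 10^-6 m.
Since f = c/λ for a photon, f = 1.003 × 10^14 Hz.
Converting to THz: f = 100.3 THz ≈ 100 THz.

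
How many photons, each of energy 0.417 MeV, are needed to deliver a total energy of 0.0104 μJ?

Per-photon energy: E = 6.681 × 10^-14 J (from energy = 0.417 MeV).
N = E_total / E_photon = 1.04 × 10^-8 J / 6.681 × 10^-14 J = 1.56 × 10^5.

1.56 × 10^5 photons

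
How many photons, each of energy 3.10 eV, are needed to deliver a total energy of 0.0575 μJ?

1.16e11 photons

Per-photon energy: E = 4.967e-19 J (from energy = 3.10 eV).
N = E_total / E_photon = 5.75e-8 J / 4.967e-19 J = 1.16e11.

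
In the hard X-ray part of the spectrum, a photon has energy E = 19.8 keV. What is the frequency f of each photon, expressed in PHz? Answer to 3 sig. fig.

First convert: E = 19.8 keV = 3.1723 × 10^-15 J.
The photon relation is f = E/h, giving f = 4.788 × 10^18 Hz.
Converting to PHz: f = 4788 PHz ≈ 4790 PHz.

4790 PHz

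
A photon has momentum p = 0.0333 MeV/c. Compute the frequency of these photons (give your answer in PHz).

8050 PHz

First convert: p = 0.0333 MeV/c = 1.7796 × 10^-23 kg·m/s.
The photon relation is f = pc/h, giving f = 8.052 × 10^18 Hz.
Converting to PHz: f = 8052 PHz ≈ 8050 PHz.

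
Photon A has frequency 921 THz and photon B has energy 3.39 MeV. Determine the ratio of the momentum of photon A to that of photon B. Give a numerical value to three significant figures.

p_A = 2.036e-27 kg·m/s (from frequency = 921 THz, via p = hf/c).
p_B = 1.812e-21 kg·m/s (from energy = 3.39 MeV, via p = E/c).
Ratio = 2.036e-27 / 1.812e-21 = 1.12e-6.

1.12e-6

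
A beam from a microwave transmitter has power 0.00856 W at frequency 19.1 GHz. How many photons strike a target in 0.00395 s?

2.67 × 10^18 photons

Total energy: E_total = P·t = 0.00856 × 0.00395 = 3.381 × 10^-5 J.
Per-photon energy: E = 1.266 × 10^-23 J.
N = E_total / E_photon = 2.67 × 10^18.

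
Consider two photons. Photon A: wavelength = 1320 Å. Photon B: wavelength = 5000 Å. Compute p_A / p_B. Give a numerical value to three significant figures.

3.79

p_A = 5.020 × 10^-27 kg·m/s (from wavelength = 1320 Å, via p = h/λ).
p_B = 1.325 × 10^-27 kg·m/s (from wavelength = 5000 Å, via p = h/λ).
Ratio = 5.020 × 10^-27 / 1.325 × 10^-27 = 3.79.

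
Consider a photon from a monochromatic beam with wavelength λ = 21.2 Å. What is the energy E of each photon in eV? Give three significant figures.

Take h = 6.62607015 × 10^-34 J·s, c = 2.99792458 × 10^8 m/s, 1 eV = 1.602176634 × 10^-19 J.
First convert: λ = 21.2 Å = 2.12 × 10^-9 m.
Since E = hc/λ for a photon, E = 9.370 × 10^-17 J.
Converting to eV: E = 584.8 eV ≈ 585 eV.

585 eV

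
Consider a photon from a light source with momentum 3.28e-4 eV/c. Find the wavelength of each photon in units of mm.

Take h = 6.62607015e-34 J·s, c = 2.99792458e8 m/s, 1 eV = 1.602176634e-19 J.
Convert to SI: p = 3.28e-4 eV/c = 1.7529e-31 kg·m/s.
The photon relation is λ = h/p, giving λ = 0.003780 m.
Converting to mm: λ = 3.780 mm ≈ 3.78 mm.

3.78 mm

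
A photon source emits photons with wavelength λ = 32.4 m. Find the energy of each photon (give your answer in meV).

(h = 6.62607015 × 10^-34 J·s, c = 2.99792458 × 10^8 m/s, 1 eV = 1.602176634 × 10^-19 J.)
Apply E = hc/λ: E = 6.131 × 10^-27 J.
Converting to meV: E = 3.827 × 10^-5 meV ≈ 3.83 × 10^-5 meV.

3.83 × 10^-5 meV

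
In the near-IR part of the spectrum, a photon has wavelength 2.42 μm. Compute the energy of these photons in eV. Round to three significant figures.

0.512 eV

In SI units: λ = 2.42 μm = 2.42 × 10^-6 m.
Apply E = hc/λ: E = 8.208 × 10^-20 J.
Converting to eV: E = 0.5123 eV ≈ 0.512 eV.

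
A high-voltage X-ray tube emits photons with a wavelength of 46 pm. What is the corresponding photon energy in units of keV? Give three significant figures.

27.0 keV

First convert: λ = 46 pm = 4.6·10^-11 m.
For a photon E = hc/λ, so E = 4.318·10^-15 J.
Converting to keV: E = 26.95 keV ≈ 27.0 keV.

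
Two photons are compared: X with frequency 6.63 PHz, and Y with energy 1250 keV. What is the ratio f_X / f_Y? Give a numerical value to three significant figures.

f_X = 6.630e15 Hz (from frequency = 6.63 PHz, via f given directly).
f_Y = 3.022e20 Hz (from energy = 1250 keV, via f = E/h).
Ratio = 6.630e15 / 3.022e20 = 2.19e-5.

2.19e-5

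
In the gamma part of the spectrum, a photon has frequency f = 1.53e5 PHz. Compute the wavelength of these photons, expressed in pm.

1.96 pm

First convert: f = 1.53e5 PHz = 1.53e20 Hz.
For a photon λ = c/f, so λ = 1.959e-12 m.
Converting to pm: λ = 1.959 pm ≈ 1.96 pm.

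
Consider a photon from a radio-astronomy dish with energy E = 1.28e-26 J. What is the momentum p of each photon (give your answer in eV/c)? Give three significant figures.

Use c = 2.99792458e8 m/s, 1 eV = 1.602176634e-19 J.
Apply p = E/c: p = 4.270e-35 kg·m/s.
Converting to eV/c: p = 7.989e-8 eV/c ≈ 7.99e-8 eV/c.

7.99e-8 eV/c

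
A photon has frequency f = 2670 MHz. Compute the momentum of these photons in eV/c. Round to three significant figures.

Use h = 6.62607015·10^-34 J·s, c = 2.99792458·10^8 m/s, 1 eV = 1.602176634·10^-19 J.
Convert to SI: f = 2670 MHz = 2.67·10^9 Hz.
For a photon p = hf/c, so p = 5.901·10^-33 kg·m/s.
Converting to eV/c: p = 1.104·10^-5 eV/c ≈ 1.10·10^-5 eV/c.

1.10·10^-5 eV/c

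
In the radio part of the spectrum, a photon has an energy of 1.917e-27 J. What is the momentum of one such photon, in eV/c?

1.20e-8 eV/c

Take c = 2.99792458e8 m/s, 1 eV = 1.602176634e-19 J.
Since p = E/c for a photon, p = 6.394e-36 kg·m/s.
Converting to eV/c: p = 1.196e-8 eV/c ≈ 1.20e-8 eV/c.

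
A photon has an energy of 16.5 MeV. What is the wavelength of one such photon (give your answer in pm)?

In SI units: E = 16.5 MeV = 2.6436 × 10^-12 J.
The photon relation is λ = hc/E, giving λ = 7.514 × 10^-14 m.
Converting to pm: λ = 0.07514 pm ≈ 0.0751 pm.

0.0751 pm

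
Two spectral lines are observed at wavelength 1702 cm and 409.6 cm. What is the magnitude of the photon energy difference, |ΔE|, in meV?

2.30 × 10^-4 meV

Using E = hc/λ: E₁ = 1.1671 × 10^-26 J, E₂ = 4.8497 × 10^-26 J.
|ΔE| = |1.1671 × 10^-26 − 4.8497 × 10^-26| = 3.68 × 10^-26 J = 2.30 × 10^-4 meV.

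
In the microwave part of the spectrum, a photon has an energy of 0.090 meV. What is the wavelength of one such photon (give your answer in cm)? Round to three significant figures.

1.38 cm

In SI units: E = 0.090 meV = 1.4420e-23 J.
Apply λ = hc/E: λ = 0.01378 m.
Converting to cm: λ = 1.378 cm ≈ 1.38 cm.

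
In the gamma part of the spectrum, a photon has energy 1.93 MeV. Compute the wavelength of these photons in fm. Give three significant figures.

Use h = 6.62607015 × 10^-34 J·s, c = 2.99792458 × 10^8 m/s, 1 eV = 1.602176634 × 10^-19 J.
Convert to SI: E = 1.93 MeV = 3.0922 × 10^-13 J.
The photon relation is λ = hc/E, giving λ = 6.424 × 10^-13 m.
Converting to fm: λ = 642.4 fm ≈ 642 fm.

642 fm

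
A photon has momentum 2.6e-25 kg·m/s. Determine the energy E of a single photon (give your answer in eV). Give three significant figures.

Use c = 2.99792458e8 m/s, 1 eV = 1.602176634e-19 J.
The photon relation is E = pc, giving E = 7.795e-17 J.
Converting to eV: E = 486.5 eV ≈ 487 eV.

487 eV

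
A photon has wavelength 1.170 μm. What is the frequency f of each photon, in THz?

Use c = 2.99792458e8 m/s.
In SI units: λ = 1.170 μm = 1.170e-6 m.
The photon relation is f = c/λ, giving f = 2.562e14 Hz.
Converting to THz: f = 256.2 THz ≈ 256 THz.

256 THz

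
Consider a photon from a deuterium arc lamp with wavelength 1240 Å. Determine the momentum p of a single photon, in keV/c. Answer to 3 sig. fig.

Use h = 6.62607015e-34 J·s, c = 2.99792458e8 m/s, 1 eV = 1.602176634e-19 J.
In SI units: λ = 1240 Å = 1.24e-7 m.
For a photon p = h/λ, so p = 5.344e-27 kg·m/s.
Converting to keV/c: p = 0.009999 keV/c ≈ 0.0100 keV/c.

0.0100 keV/c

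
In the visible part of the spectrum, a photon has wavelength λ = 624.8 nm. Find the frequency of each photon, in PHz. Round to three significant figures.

0.480 PHz

First convert: λ = 624.8 nm = 6.248 × 10^-7 m.
Apply f = c/λ: f = 4.798 × 10^14 Hz.
Converting to PHz: f = 0.4798 PHz ≈ 0.480 PHz.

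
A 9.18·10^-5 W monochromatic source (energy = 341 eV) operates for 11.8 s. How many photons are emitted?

Total energy: E_total = P·t = 9.18·10^-5 × 11.8 = 0.001083 J.
Per-photon energy: E = 5.463·10^-17 J.
N = E_total / E_photon = 1.98·10^13.

1.98·10^13 photons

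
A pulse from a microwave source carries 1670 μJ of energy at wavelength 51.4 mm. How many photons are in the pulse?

4.32e20 photons

Per-photon energy: E = 3.865e-24 J (from wavelength = 51.4 mm).
N = E_total / E_photon = 0.00167 J / 3.865e-24 J = 4.32e20.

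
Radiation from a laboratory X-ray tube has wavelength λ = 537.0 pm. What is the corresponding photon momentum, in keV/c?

Use h = 6.62607015e-34 J·s, c = 2.99792458e8 m/s, 1 eV = 1.602176634e-19 J.
Convert to SI: λ = 537.0 pm = 5.370e-10 m.
For a photon p = h/λ, so p = 1.234e-24 kg·m/s.
Converting to keV/c: p = 2.309 keV/c ≈ 2.31 keV/c.

2.31 keV/c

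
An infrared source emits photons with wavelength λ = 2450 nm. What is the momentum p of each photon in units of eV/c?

0.506 eV/c

Use h = 6.62607015e-34 J·s, c = 2.99792458e8 m/s, 1 eV = 1.602176634e-19 J.
In SI units: λ = 2450 nm = 2.45e-6 m.
Apply p = h/λ: p = 2.705e-28 kg·m/s.
Converting to eV/c: p = 0.5061 eV/c ≈ 0.506 eV/c.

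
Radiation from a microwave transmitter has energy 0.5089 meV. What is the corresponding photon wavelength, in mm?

Convert to SI: E = 0.5089 meV = 8.1535 × 10^-23 J.
The photon relation is λ = hc/E, giving λ = 0.002436 m.
Converting to mm: λ = 2.436 mm ≈ 2.44 mm.

2.44 mm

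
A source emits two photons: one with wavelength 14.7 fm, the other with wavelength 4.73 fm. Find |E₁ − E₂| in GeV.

Using E = hc/λ: E₁ = 1.351·10^-11 J, E₂ = 4.200·10^-11 J.
|ΔE| = |1.351·10^-11 − 4.200·10^-11| = 2.85·10^-11 J = 0.178 GeV.

0.178 GeV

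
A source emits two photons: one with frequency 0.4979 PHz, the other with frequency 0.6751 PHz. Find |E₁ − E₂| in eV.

0.733 eV

Using E = hf: E₁ = 3.2991 × 10^-19 J, E₂ = 4.4733 × 10^-19 J.
|ΔE| = |3.2991 × 10^-19 − 4.4733 × 10^-19| = 1.17 × 10^-19 J = 0.733 eV.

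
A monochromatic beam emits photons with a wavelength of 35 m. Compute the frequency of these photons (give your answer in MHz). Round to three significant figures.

Apply f = c/λ: f = 8.565e6 Hz.
Converting to MHz: f = 8.565 MHz ≈ 8.57 MHz.

8.57 MHz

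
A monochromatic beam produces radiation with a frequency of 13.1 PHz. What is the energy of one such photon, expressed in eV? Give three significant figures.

54.2 eV

Use h = 6.62607015·10^-34 J·s, 1 eV = 1.602176634·10^-19 J.
First convert: f = 13.1 PHz = 1.31·10^16 Hz.
Apply E = hf: E = 8.680·10^-18 J.
Converting to eV: E = 54.18 eV ≈ 54.2 eV.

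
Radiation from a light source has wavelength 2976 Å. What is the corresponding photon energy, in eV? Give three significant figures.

(h = 6.62607015 × 10^-34 J·s, c = 2.99792458 × 10^8 m/s, 1 eV = 1.602176634 × 10^-19 J.)
Convert to SI: λ = 2976 Å = 2.976 × 10^-7 m.
Since E = hc/λ for a photon, E = 6.675 × 10^-19 J.
Converting to eV: E = 4.166 eV ≈ 4.17 eV.

4.17 eV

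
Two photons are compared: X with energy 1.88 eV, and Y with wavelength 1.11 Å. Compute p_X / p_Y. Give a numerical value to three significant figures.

1.68e-4

p_X = 1.005e-27 kg·m/s (from energy = 1.88 eV, via p = E/c).
p_Y = 5.969e-24 kg·m/s (from wavelength = 1.11 Å, via p = h/λ).
Ratio = 1.005e-27 / 5.969e-24 = 1.68e-4.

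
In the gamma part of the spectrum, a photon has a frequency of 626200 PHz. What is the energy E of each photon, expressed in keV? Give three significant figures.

2590 keV

Convert to SI: f = 626200 PHz = 6.262·10^20 Hz.
Apply E = hf: E = 4.149·10^-13 J.
Converting to keV: E = 2590 keV ≈ 2590 keV.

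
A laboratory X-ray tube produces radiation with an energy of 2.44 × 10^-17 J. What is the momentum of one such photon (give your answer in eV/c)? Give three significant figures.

Apply p = E/c: p = 8.139 × 10^-26 kg·m/s.
Converting to eV/c: p = 152.3 eV/c ≈ 152 eV/c.

152 eV/c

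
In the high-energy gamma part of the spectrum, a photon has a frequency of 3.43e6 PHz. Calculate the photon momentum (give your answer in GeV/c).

0.0142 GeV/c

Use h = 6.62607015e-34 J·s, c = 2.99792458e8 m/s, 1 eV = 1.602176634e-19 J.
In SI units: f = 3.43e6 PHz = 3.43e21 Hz.
The photon relation is p = hf/c, giving p = 7.581e-21 kg·m/s.
Converting to GeV/c: p = 0.01419 GeV/c ≈ 0.0142 GeV/c.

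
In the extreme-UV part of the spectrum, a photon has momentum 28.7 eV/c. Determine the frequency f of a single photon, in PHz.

6.94 PHz

Convert to SI: p = 28.7 eV/c = 1.5338e-26 kg·m/s.
The photon relation is f = pc/h, giving f = 6.940e15 Hz.
Converting to PHz: f = 6.940 PHz ≈ 6.94 PHz.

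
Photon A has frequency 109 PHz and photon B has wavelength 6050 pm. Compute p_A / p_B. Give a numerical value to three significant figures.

2.20

p_A = 2.409·10^-25 kg·m/s (from frequency = 109 PHz, via p = hf/c).
p_B = 1.095·10^-25 kg·m/s (from wavelength = 6050 pm, via p = h/λ).
Ratio = 2.409·10^-25 / 1.095·10^-25 = 2.20.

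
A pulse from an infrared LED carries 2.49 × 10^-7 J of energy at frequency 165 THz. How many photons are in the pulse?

2.28 × 10^12 photons

Per-photon energy: E = 1.093 × 10^-19 J (from frequency = 165 THz).
N = E_total / E_photon = 2.49 × 10^-7 J / 1.093 × 10^-19 J = 2.28 × 10^12.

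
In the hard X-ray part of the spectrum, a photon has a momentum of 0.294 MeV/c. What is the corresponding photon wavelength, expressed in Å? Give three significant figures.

Take h = 6.62607015 × 10^-34 J·s, c = 2.99792458 × 10^8 m/s, 1 eV = 1.602176634 × 10^-19 J.
First convert: p = 0.294 MeV/c = 1.5712 × 10^-22 kg·m/s.
Apply λ = h/p: λ = 4.217 × 10^-12 m.
Converting to Å: λ = 0.04217 Å ≈ 0.0422 Å.

0.0422 Å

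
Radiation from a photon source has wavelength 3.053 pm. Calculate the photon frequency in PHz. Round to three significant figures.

In SI units: λ = 3.053 pm = 3.053·10^-12 m.
The photon relation is f = c/λ, giving f = 9.820·10^19 Hz.
Converting to PHz: f = 98200 PHz ≈ 9.82·10^4 PHz.

9.82·10^4 PHz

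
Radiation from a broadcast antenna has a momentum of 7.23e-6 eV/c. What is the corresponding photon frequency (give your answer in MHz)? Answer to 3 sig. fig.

In SI units: p = 7.23e-6 eV/c = 3.8639e-33 kg·m/s.
The photon relation is f = pc/h, giving f = 1.748e9 Hz.
Converting to MHz: f = 1748 MHz ≈ 1750 MHz.

1750 MHz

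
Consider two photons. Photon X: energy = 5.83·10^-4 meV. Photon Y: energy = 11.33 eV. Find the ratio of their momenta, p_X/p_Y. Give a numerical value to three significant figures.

5.15·10^-8

p_X = 3.116·10^-34 kg·m/s (from energy = 5.83·10^-4 meV, via p = E/c).
p_Y = 6.055·10^-27 kg·m/s (from energy = 11.33 eV, via p = E/c).
Ratio = 3.116·10^-34 / 6.055·10^-27 = 5.15·10^-8.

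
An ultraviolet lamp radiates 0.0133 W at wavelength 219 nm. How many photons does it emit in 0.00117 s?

Total energy: E_total = P·t = 0.0133 × 0.00117 = 1.556·10^-5 J.
Per-photon energy: E = 9.071·10^-19 J.
N = E_total / E_photon = 1.72·10^13.

1.72·10^13 photons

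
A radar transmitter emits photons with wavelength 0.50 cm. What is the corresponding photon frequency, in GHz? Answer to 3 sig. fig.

First convert: λ = 0.50 cm = 0.0050 m.
The photon relation is f = c/λ, giving f = 5.996·10^10 Hz.
Converting to GHz: f = 59.96 GHz ≈ 60.0 GHz.

60.0 GHz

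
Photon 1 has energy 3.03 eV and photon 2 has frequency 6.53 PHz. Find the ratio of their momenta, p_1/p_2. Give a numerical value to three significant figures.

0.112

p_1 = 1.619·10^-27 kg·m/s (from energy = 3.03 eV, via p = E/c).
p_2 = 1.443·10^-26 kg·m/s (from frequency = 6.53 PHz, via p = hf/c).
Ratio = 1.619·10^-27 / 1.443·10^-26 = 0.112.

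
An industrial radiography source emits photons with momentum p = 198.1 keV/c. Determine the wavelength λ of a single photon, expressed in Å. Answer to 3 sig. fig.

In SI units: p = 198.1 keV/c = 1.0587 × 10^-22 kg·m/s.
For a photon λ = h/p, so λ = 6.259 × 10^-12 m.
Converting to Å: λ = 0.06259 Å ≈ 0.0626 Å.

0.0626 Å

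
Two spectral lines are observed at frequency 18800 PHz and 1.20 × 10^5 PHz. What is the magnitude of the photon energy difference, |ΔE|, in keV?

Using E = hf: E₁ = 1.246 × 10^-14 J, E₂ = 7.951 × 10^-14 J.
|ΔE| = |1.246 × 10^-14 − 7.951 × 10^-14| = 6.71 × 10^-14 J = 419 keV.

419 keV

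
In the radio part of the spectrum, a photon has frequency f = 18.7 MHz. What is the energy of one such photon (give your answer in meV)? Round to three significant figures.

7.73 × 10^-5 meV

Take h = 6.62607015 × 10^-34 J·s, 1 eV = 1.602176634 × 10^-19 J.
In SI units: f = 18.7 MHz = 1.87 × 10^7 Hz.
The photon relation is E = hf, giving E = 1.239 × 10^-26 J.
Converting to meV: E = 7.734 × 10^-5 meV ≈ 7.73 × 10^-5 meV.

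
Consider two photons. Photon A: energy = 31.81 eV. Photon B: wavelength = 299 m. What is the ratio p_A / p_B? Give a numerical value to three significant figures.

7.67·10^9

p_A = 1.700·10^-26 kg·m/s (from energy = 31.81 eV, via p = E/c).
p_B = 2.216·10^-36 kg·m/s (from wavelength = 299 m, via p = h/λ).
Ratio = 1.700·10^-26 / 2.216·10^-36 = 7.67·10^9.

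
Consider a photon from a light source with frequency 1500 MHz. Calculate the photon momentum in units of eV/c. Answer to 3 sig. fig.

6.20·10^-6 eV/c

First convert: f = 1500 MHz = 1.50·10^9 Hz.
Since p = hf/c for a photon, p = 3.315·10^-33 kg·m/s.
Converting to eV/c: p = 6.204·10^-6 eV/c ≈ 6.20·10^-6 eV/c.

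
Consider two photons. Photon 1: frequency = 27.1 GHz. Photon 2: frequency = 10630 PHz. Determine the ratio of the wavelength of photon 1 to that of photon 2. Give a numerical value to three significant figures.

λ_1 = 0.01106 m (from frequency = 27.1 GHz, via λ = c/f).
λ_2 = 2.820·10^-11 m (from frequency = 10630 PHz, via λ = c/f).
Ratio = 0.01106 / 2.820·10^-11 = 3.92·10^8.

3.92·10^8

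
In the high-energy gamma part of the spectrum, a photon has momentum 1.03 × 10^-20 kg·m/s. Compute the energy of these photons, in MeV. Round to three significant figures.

19.3 MeV

Use c = 2.99792458 × 10^8 m/s, 1 eV = 1.602176634 × 10^-19 J.
Apply E = pc: E = 3.088 × 10^-12 J.
Converting to MeV: E = 19.27 MeV ≈ 19.3 MeV.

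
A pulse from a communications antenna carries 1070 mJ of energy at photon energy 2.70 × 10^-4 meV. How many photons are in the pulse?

Per-photon energy: E = 4.326 × 10^-26 J (from energy = 2.70 × 10^-4 meV).
N = E_total / E_photon = 1.07 J / 4.326 × 10^-26 J = 2.47 × 10^25.

2.47 × 10^25 photons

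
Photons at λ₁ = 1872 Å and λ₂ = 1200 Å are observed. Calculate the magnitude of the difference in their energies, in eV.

Using E = hc/λ: E₁ = 1.0611e-18 J, E₂ = 1.6554e-18 J.
|ΔE| = |1.0611e-18 − 1.6554e-18| = 5.94e-19 J = 3.71 eV.

3.71 eV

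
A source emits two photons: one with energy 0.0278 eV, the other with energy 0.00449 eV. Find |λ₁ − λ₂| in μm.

232 μm

Using λ = hc/E: λ₁ = 4.460e-5 m, λ₂ = 2.761e-4 m.
|Δλ| = |4.460e-5 − 2.761e-4| = 2.32e-4 m = 232 μm.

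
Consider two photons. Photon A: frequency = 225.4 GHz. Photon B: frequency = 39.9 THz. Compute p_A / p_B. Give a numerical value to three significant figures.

p_A = 4.982·10^-31 kg·m/s (from frequency = 225.4 GHz, via p = hf/c).
p_B = 8.819·10^-29 kg·m/s (from frequency = 39.9 THz, via p = hf/c).
Ratio = 4.982·10^-31 / 8.819·10^-29 = 5.65·10^-3.

5.65·10^-3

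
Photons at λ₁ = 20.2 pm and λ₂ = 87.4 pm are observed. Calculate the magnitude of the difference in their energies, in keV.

47.2 keV

Using E = hc/λ: E₁ = 9.834e-15 J, E₂ = 2.273e-15 J.
|ΔE| = |9.834e-15 − 2.273e-15| = 7.56e-15 J = 47.2 keV.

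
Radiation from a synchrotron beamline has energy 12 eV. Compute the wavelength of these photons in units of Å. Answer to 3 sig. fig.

1030 Å

Use h = 6.62607015 × 10^-34 J·s, c = 2.99792458 × 10^8 m/s, 1 eV = 1.602176634 × 10^-19 J.
In SI units: E = 12 eV = 1.9226 × 10^-18 J.
Since λ = hc/E for a photon, λ = 1.033 × 10^-7 m.
Converting to Å: λ = 1033 Å ≈ 1030 Å.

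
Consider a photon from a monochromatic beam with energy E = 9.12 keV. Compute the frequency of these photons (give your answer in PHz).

Convert to SI: E = 9.12 keV = 1.4612 × 10^-15 J.
Apply f = E/h: f = 2.205 × 10^18 Hz.
Converting to PHz: f = 2205 PHz ≈ 2210 PHz.

2210 PHz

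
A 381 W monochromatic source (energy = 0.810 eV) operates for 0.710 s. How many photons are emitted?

Total energy: E_total = P·t = 381 × 0.710 = 270.5 J.
Per-photon energy: E = 1.298e-19 J.
N = E_total / E_photon = 2.08e21.

2.08e21 photons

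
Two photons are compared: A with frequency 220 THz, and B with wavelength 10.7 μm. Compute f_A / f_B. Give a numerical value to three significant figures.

7.85

f_A = 2.200 × 10^14 Hz (from frequency = 220 THz, via f given directly).
f_B = 2.802 × 10^13 Hz (from wavelength = 10.7 μm, via f = c/λ).
Ratio = 2.200 × 10^14 / 2.802 × 10^13 = 7.85.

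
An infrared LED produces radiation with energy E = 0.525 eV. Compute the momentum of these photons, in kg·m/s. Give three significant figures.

Take c = 2.99792458 × 10^8 m/s, 1 eV = 1.602176634 × 10^-19 J.
Convert to SI: E = 0.525 eV = 8.4114 × 10^-20 J.
The photon relation is p = E/c, giving p = 2.806 × 10^-28 kg·m/s.
So p ≈ 2.81 × 10^-28 kg·m/s.

2.81 × 10^-28 kg·m/s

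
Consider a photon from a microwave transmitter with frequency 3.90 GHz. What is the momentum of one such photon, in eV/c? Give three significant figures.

1.61·10^-5 eV/c

Take h = 6.62607015·10^-34 J·s, c = 2.99792458·10^8 m/s, 1 eV = 1.602176634·10^-19 J.
First convert: f = 3.90 GHz = 3.90·10^9 Hz.
Apply p = hf/c: p = 8.620·10^-33 kg·m/s.
Converting to eV/c: p = 1.613·10^-5 eV/c ≈ 1.61·10^-5 eV/c.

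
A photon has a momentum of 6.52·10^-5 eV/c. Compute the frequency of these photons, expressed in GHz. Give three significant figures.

Use h = 6.62607015·10^-34 J·s, c = 2.99792458·10^8 m/s, 1 eV = 1.602176634·10^-19 J.
First convert: p = 6.52·10^-5 eV/c = 3.4845·10^-32 kg·m/s.
Apply f = pc/h: f = 1.577·10^10 Hz.
Converting to GHz: f = 15.77 GHz ≈ 15.8 GHz.

15.8 GHz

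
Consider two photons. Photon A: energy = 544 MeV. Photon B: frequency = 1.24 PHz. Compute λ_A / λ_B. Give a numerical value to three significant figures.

λ_A = 2.279 × 10^-15 m (from energy = 544 MeV, via λ = hc/E).
λ_B = 2.418 × 10^-7 m (from frequency = 1.24 PHz, via λ = c/f).
Ratio = 2.279 × 10^-15 / 2.418 × 10^-7 = 9.43 × 10^-9.

9.43 × 10^-9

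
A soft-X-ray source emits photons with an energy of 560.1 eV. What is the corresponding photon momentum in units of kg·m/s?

Use c = 2.99792458e8 m/s, 1 eV = 1.602176634e-19 J.
In SI units: E = 560.1 eV = 8.9738e-17 J.
For a photon p = E/c, so p = 2.993e-25 kg·m/s.
So p ≈ 2.99e-25 kg·m/s.

2.99e-25 kg·m/s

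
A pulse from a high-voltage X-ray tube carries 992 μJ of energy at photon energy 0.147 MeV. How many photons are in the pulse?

4.21e10 photons

Per-photon energy: E = 2.355e-14 J (from energy = 0.147 MeV).
N = E_total / E_photon = 9.92e-4 J / 2.355e-14 J = 4.21e10.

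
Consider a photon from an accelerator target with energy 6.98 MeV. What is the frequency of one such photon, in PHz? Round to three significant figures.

(h = 6.62607015 × 10^-34 J·s, 1 eV = 1.602176634 × 10^-19 J.)
First convert: E = 6.98 MeV = 1.1183 × 10^-12 J.
Since f = E/h for a photon, f = 1.688 × 10^21 Hz.
Converting to PHz: f = 1.688 × 10^6 PHz ≈ 1.69 × 10^6 PHz.

1.69 × 10^6 PHz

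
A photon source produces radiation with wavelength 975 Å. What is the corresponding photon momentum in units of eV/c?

12.7 eV/c

In SI units: λ = 975 Å = 9.75 × 10^-8 m.
For a photon p = h/λ, so p = 6.796 × 10^-27 kg·m/s.
Converting to eV/c: p = 12.72 eV/c ≈ 12.7 eV/c.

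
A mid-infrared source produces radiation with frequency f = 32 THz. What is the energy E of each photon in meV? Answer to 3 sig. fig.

132 meV

Use h = 6.62607015 × 10^-34 J·s, 1 eV = 1.602176634 × 10^-19 J.
First convert: f = 32 THz = 3.2 × 10^13 Hz.
The photon relation is E = hf, giving E = 2.120 × 10^-20 J.
Converting to meV: E = 132.3 meV ≈ 132 meV.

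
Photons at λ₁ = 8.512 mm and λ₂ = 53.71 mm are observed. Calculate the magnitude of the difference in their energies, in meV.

Using E = hc/λ: E₁ = 2.3337·10^-23 J, E₂ = 3.6985·10^-24 J.
|ΔE| = |2.3337·10^-23 − 3.6985·10^-24| = 1.96·10^-23 J = 0.123 meV.

0.123 meV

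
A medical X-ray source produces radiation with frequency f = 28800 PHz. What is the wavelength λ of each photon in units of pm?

Convert to SI: f = 28800 PHz = 2.88 × 10^19 Hz.
Apply λ = c/f: λ = 1.041 × 10^-11 m.
Converting to pm: λ = 10.41 pm ≈ 10.4 pm.

10.4 pm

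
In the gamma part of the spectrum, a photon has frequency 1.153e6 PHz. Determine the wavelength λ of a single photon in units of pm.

(c = 2.99792458e8 m/s.)
Convert to SI: f = 1.153e6 PHz = 1.153e21 Hz.
For a photon λ = c/f, so λ = 2.600e-13 m.
Converting to pm: λ = 0.2600 pm ≈ 0.260 pm.

0.260 pm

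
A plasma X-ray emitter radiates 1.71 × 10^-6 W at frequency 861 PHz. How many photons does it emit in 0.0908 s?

Total energy: E_total = P·t = 1.71 × 10^-6 × 0.0908 = 1.553 × 10^-7 J.
Per-photon energy: E = 5.705 × 10^-16 J.
N = E_total / E_photon = 2.72 × 10^8.

2.72 × 10^8 photons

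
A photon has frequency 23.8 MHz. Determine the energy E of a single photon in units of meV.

Take h = 6.62607015e-34 J·s, 1 eV = 1.602176634e-19 J.
Convert to SI: f = 23.8 MHz = 2.38e7 Hz.
Apply E = hf: E = 1.577e-26 J.
Converting to meV: E = 9.843e-5 meV ≈ 9.84e-5 meV.

9.84e-5 meV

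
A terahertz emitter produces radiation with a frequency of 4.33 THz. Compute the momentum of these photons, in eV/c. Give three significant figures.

0.0179 eV/c

(h = 6.62607015 × 10^-34 J·s, c = 2.99792458 × 10^8 m/s, 1 eV = 1.602176634 × 10^-19 J.)
In SI units: f = 4.33 THz = 4.33 × 10^12 Hz.
The photon relation is p = hf/c, giving p = 9.570 × 10^-30 kg·m/s.
Converting to eV/c: p = 0.01791 eV/c ≈ 0.0179 eV/c.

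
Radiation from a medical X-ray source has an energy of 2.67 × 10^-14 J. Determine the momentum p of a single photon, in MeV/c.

0.167 MeV/c

Apply p = E/c: p = 8.906 × 10^-23 kg·m/s.
Converting to MeV/c: p = 0.1666 MeV/c ≈ 0.167 MeV/c.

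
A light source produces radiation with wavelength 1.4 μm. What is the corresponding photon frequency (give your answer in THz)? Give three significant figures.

(c = 2.99792458e8 m/s.)
First convert: λ = 1.4 μm = 1.4e-6 m.
The photon relation is f = c/λ, giving f = 2.141e14 Hz.
Converting to THz: f = 214.1 THz ≈ 214 THz.

214 THz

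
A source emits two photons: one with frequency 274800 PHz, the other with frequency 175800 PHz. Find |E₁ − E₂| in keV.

409 keV

Using E = hf: E₁ = 1.8208e-13 J, E₂ = 1.1649e-13 J.
|ΔE| = |1.8208e-13 − 1.1649e-13| = 6.56e-14 J = 409 keV.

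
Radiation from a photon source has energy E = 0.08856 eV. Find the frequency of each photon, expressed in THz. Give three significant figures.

21.4 THz

Use h = 6.62607015 × 10^-34 J·s, 1 eV = 1.602176634 × 10^-19 J.
Convert to SI: E = 0.08856 eV = 1.4189 × 10^-20 J.
For a photon f = E/h, so f = 2.141 × 10^13 Hz.
Converting to THz: f = 21.41 THz ≈ 21.4 THz.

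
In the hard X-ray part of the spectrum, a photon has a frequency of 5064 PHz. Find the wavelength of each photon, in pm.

59.2 pm

Convert to SI: f = 5064 PHz = 5.064e18 Hz.
Apply λ = c/f: λ = 5.920e-11 m.
Converting to pm: λ = 59.20 pm ≈ 59.2 pm.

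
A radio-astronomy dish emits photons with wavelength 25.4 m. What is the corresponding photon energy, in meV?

(h = 6.62607015·10^-34 J·s, c = 2.99792458·10^8 m/s, 1 eV = 1.602176634·10^-19 J.)
Apply E = hc/λ: E = 7.821·10^-27 J.
Converting to meV: E = 4.881·10^-5 meV ≈ 4.88·10^-5 meV.

4.88·10^-5 meV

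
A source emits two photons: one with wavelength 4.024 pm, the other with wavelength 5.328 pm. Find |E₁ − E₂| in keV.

75.4 keV

Using E = hc/λ: E₁ = 4.9365e-14 J, E₂ = 3.7283e-14 J.
|ΔE| = |4.9365e-14 − 3.7283e-14| = 1.21e-14 J = 75.4 keV.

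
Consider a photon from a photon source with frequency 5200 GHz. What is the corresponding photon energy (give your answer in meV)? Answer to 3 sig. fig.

(h = 6.62607015e-34 J·s, 1 eV = 1.602176634e-19 J.)
First convert: f = 5200 GHz = 5.2e12 Hz.
Apply E = hf: E = 3.446e-21 J.
Converting to meV: E = 21.51 meV ≈ 21.5 meV.

21.5 meV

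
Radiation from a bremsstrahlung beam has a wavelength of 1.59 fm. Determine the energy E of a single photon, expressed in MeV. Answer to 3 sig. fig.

780 MeV

(h = 6.62607015 × 10^-34 J·s, c = 2.99792458 × 10^8 m/s, 1 eV = 1.602176634 × 10^-19 J.)
Convert to SI: λ = 1.59 fm = 1.59 × 10^-15 m.
The photon relation is E = hc/λ, giving E = 1.249 × 10^-10 J.
Converting to MeV: E = 779.8 MeV ≈ 780 MeV.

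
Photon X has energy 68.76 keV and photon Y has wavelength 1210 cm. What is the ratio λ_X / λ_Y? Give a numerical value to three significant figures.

λ_X = 1.803e-11 m (from energy = 68.76 keV, via λ = hc/E).
λ_Y = 12.10 m (from wavelength = 1210 cm, via λ given directly).
Ratio = 1.803e-11 / 12.10 = 1.49e-12.

1.49e-12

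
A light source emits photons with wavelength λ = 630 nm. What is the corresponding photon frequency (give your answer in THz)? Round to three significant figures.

In SI units: λ = 630 nm = 6.3e-7 m.
The photon relation is f = c/λ, giving f = 4.759e14 Hz.
Converting to THz: f = 475.9 THz ≈ 476 THz.

476 THz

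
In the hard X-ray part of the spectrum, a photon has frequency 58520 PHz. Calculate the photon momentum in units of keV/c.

242 keV/c

Convert to SI: f = 58520 PHz = 5.852e19 Hz.
The photon relation is p = hf/c, giving p = 1.293e-22 kg·m/s.
Converting to keV/c: p = 242.0 keV/c ≈ 242 keV/c.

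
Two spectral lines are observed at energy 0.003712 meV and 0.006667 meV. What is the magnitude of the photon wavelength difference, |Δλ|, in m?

Using λ = hc/E: λ₁ = 0.33401 m, λ₂ = 0.18597 m.
|Δλ| = |0.33401 − 0.18597| = 0.148 m.

0.148 m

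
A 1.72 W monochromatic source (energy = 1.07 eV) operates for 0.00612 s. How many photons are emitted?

Total energy: E_total = P·t = 1.72 × 0.00612 = 0.01053 J.
Per-photon energy: E = 1.714e-19 J.
N = E_total / E_photon = 6.14e16.

6.14e16 photons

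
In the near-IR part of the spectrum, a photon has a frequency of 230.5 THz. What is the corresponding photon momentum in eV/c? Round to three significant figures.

0.953 eV/c

First convert: f = 230.5 THz = 2.305 × 10^14 Hz.
Apply p = hf/c: p = 5.095 × 10^-28 kg·m/s.
Converting to eV/c: p = 0.9533 eV/c ≈ 0.953 eV/c.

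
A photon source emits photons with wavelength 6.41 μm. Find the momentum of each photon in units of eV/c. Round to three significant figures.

0.193 eV/c

Take h = 6.62607015e-34 J·s, c = 2.99792458e8 m/s, 1 eV = 1.602176634e-19 J.
First convert: λ = 6.41 μm = 6.41e-6 m.
The photon relation is p = h/λ, giving p = 1.034e-28 kg·m/s.
Converting to eV/c: p = 0.1934 eV/c ≈ 0.193 eV/c.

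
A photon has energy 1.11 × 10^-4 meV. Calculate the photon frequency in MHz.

26.8 MHz

First convert: E = 1.11 × 10^-4 meV = 1.7784 × 10^-26 J.
For a photon f = E/h, so f = 2.684 × 10^7 Hz.
Converting to MHz: f = 26.84 MHz ≈ 26.8 MHz.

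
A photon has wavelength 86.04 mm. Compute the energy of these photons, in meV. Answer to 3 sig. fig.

0.0144 meV

In SI units: λ = 86.04 mm = 0.08604 m.
The photon relation is E = hc/λ, giving E = 2.309 × 10^-24 J.
Converting to meV: E = 0.01441 meV ≈ 0.0144 meV.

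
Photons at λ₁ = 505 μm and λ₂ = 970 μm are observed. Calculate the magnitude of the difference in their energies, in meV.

1.18 meV

Using E = hc/λ: E₁ = 3.934e-22 J, E₂ = 2.048e-22 J.
|ΔE| = |3.934e-22 − 2.048e-22| = 1.89e-22 J = 1.18 meV.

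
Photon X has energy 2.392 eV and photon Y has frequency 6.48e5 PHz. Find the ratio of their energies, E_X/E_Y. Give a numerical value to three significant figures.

8.93e-7

E_X = 3.832e-19 J (from energy = 2.392 eV, via E given directly).
E_Y = 4.294e-13 J (from frequency = 6.48e5 PHz, via E = hf).
Ratio = 3.832e-19 / 4.294e-13 = 8.93e-7.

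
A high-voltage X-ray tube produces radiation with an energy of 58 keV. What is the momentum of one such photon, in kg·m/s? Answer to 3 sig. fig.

Take c = 2.99792458e8 m/s, 1 eV = 1.602176634e-19 J.
Convert to SI: E = 58 keV = 9.2926e-15 J.
The photon relation is p = E/c, giving p = 3.100e-23 kg·m/s.
So p ≈ 3.10e-23 kg·m/s.

3.10e-23 kg·m/s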